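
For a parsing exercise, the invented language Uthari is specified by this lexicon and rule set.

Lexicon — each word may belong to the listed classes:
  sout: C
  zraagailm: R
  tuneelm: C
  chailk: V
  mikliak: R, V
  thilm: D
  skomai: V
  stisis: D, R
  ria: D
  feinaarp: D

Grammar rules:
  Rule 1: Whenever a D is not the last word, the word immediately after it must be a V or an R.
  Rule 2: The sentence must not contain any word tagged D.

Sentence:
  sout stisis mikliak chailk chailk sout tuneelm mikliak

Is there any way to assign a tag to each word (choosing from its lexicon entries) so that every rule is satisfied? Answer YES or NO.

Candidates per position — 1:sout {C}; 2:stisis {D,R}; 3:mikliak {R,V}; 4:chailk {V}; 5:chailk {V}; 6:sout {C}; 7:tuneelm {C}; 8:mikliak {R,V}.
One satisfying assignment: C R V V V C C R.
Checking: rule 1 holds; rule 2 holds.

YES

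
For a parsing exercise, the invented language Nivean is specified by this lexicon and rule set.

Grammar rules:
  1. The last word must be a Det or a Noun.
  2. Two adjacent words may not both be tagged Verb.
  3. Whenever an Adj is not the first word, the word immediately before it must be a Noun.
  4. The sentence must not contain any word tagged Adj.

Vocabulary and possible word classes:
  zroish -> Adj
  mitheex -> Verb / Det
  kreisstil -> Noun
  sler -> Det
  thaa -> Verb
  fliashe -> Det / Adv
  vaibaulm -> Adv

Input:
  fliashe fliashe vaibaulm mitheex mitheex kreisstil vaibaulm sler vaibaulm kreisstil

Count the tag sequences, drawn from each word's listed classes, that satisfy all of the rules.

Candidates per position — 1:fliashe {Det,Adv}; 2:fliashe {Det,Adv}; 3:vaibaulm {Adv}; 4:mitheex {Verb,Det}; 5:mitheex {Verb,Det}; 6:kreisstil {Noun}; 7:vaibaulm {Adv}; 8:sler {Det}; 9:vaibaulm {Adv}; 10:kreisstil {Noun}.
There are 16 candidate sequences in total.
Checking each against the rules leaves 12 sequences.
Count = 12.

12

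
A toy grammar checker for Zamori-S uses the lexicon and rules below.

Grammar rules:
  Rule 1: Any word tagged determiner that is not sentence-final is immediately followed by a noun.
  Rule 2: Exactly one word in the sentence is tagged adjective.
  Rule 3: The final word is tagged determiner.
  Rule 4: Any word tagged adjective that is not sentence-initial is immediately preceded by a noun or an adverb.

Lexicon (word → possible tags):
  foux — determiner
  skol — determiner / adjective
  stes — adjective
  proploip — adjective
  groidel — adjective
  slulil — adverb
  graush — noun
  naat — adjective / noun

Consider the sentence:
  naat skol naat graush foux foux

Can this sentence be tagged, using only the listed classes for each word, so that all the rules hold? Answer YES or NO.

NO

Candidates per position — 1:naat {adjective,noun}; 2:skol {determiner,adjective}; 3:naat {adjective,noun}; 4:graush {noun}; 5:foux {determiner}; 6:foux {determiner}.
Rule 1 cannot be satisfied by any choice of tags from the lexicon.
So there is no consistent tagging.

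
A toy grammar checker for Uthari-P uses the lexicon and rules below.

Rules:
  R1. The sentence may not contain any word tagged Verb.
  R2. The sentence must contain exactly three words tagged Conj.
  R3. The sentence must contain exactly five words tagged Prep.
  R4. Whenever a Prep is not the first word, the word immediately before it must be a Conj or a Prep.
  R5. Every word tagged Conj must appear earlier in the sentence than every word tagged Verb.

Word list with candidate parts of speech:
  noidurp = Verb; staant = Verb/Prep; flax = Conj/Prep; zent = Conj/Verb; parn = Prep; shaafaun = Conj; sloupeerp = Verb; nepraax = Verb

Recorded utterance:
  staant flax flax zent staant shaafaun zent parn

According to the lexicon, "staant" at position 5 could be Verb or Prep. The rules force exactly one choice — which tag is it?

Prep

Candidates per position — 1:staant {Verb,Prep}; 2:flax {Conj,Prep}; 3:flax {Conj,Prep}; 4:zent {Conj,Verb}; 5:staant {Verb,Prep}; 6:shaafaun {Conj}; 7:zent {Conj,Verb}; 8:parn {Prep}.
If word 1 were Verb, no tagging could satisfy rule 1; so word 1 is Prep.
If word 2 were Conj, no tagging could satisfy rule 3; so word 2 is Prep.
If word 3 were Conj, no tagging could satisfy rule 3; so word 3 is Prep.
If word 4 were Verb, no tagging could satisfy rule 1; so word 4 is Conj.
If word 5 were Verb, no tagging could satisfy rule 1; so word 5 is Prep.
If word 7 were Verb, no tagging could satisfy rule 1; so word 7 is Conj.
That leaves exactly one tagging: Prep Prep Prep Conj Prep Conj Conj Prep.
Rule-by-rule: rule 1 ok; rule 2 ok; rule 3 ok; rule 4 ok; rule 5 ok.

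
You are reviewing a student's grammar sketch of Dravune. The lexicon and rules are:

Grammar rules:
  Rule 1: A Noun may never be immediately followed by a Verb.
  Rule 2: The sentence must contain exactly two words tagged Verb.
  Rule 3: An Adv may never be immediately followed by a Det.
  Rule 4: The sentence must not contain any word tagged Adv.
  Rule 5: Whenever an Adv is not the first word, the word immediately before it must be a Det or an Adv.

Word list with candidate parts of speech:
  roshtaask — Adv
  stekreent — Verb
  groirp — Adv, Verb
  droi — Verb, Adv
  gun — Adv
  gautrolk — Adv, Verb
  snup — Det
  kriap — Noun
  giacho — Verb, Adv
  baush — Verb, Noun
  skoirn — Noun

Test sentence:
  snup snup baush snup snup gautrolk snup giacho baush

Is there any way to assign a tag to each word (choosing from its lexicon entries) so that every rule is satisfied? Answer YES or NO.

Candidates per position — 1:snup {Det}; 2:snup {Det}; 3:baush {Verb,Noun}; 4:snup {Det}; 5:snup {Det}; 6:gautrolk {Adv,Verb}; 7:snup {Det}; 8:giacho {Verb,Adv}; 9:baush {Verb,Noun}.
One satisfying assignment: Det Det Noun Det Det Verb Det Verb Noun.
Check: rule 1 satisfied; rule 2 satisfied; rule 3 satisfied; rule 4 satisfied; rule 5 satisfied.

YES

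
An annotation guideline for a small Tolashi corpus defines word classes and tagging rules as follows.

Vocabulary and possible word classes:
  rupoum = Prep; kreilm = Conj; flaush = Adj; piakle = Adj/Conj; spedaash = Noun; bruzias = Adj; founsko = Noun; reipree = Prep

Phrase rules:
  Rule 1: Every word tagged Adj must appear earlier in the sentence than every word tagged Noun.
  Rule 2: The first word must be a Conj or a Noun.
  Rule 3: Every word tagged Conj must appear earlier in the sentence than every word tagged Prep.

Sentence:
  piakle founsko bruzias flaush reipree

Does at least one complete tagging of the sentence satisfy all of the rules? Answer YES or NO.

Candidates per position — 1:piakle {Adj,Conj}; 2:founsko {Noun}; 3:bruzias {Adj}; 4:flaush {Adj}; 5:reipree {Prep}.
Rule 1 cannot be satisfied by any choice of tags from the lexicon.
So there is no consistent tagging.

NO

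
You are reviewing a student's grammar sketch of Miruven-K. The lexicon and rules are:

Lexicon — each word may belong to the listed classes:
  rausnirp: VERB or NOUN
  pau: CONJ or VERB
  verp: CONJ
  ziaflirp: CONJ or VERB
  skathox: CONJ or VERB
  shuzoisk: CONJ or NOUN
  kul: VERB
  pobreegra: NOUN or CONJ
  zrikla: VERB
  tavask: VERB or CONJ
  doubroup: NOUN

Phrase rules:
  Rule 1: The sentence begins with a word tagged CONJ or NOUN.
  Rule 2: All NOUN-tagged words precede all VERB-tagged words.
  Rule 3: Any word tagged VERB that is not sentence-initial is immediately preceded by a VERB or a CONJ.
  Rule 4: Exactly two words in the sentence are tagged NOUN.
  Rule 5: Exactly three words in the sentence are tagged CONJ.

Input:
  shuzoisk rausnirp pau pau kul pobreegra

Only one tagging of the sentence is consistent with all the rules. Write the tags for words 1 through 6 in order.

NOUN NOUN CONJ CONJ VERB CONJ

Candidates per position — 1:shuzoisk {CONJ,NOUN}; 2:rausnirp {VERB,NOUN}; 3:pau {CONJ,VERB}; 4:pau {CONJ,VERB}; 5:kul {VERB}; 6:pobreegra {NOUN,CONJ}.
If word 6 were NOUN, no tagging could satisfy rule 2; so word 6 is CONJ.
If word 1 were CONJ, no tagging could satisfy rule 4; so word 1 is NOUN.
If word 2 were VERB, no tagging could satisfy rule 3; so word 2 is NOUN.
If word 3 were VERB, no tagging could satisfy rule 3; so word 3 is CONJ.
If word 4 were VERB, no tagging could satisfy rule 5; so word 4 is CONJ.
The only consistent sequence is: NOUN NOUN CONJ CONJ VERB CONJ.
Check: rule 1 ✓; rule 2 ✓; rule 3 ✓; rule 4 ✓; rule 5 ✓.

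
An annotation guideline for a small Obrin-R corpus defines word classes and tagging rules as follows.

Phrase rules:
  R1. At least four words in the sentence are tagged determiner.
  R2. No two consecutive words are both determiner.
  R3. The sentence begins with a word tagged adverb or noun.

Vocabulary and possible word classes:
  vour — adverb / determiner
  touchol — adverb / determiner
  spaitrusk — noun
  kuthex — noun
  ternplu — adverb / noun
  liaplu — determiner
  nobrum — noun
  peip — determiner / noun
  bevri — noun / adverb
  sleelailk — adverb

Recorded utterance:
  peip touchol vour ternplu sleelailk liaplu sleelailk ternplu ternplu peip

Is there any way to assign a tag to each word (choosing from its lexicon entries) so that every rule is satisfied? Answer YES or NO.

NO

Candidates per position — 1:peip {determiner,noun}; 2:touchol {adverb,determiner}; 3:vour {adverb,determiner}; 4:ternplu {adverb,noun}; 5:sleelailk {adverb}; 6:liaplu {determiner}; 7:sleelailk {adverb}; 8:ternplu {adverb,noun}; 9:ternplu {adverb,noun}; 10:peip {determiner,noun}.
Every candidate sequence violates at least one rule; no consistent tagging exists.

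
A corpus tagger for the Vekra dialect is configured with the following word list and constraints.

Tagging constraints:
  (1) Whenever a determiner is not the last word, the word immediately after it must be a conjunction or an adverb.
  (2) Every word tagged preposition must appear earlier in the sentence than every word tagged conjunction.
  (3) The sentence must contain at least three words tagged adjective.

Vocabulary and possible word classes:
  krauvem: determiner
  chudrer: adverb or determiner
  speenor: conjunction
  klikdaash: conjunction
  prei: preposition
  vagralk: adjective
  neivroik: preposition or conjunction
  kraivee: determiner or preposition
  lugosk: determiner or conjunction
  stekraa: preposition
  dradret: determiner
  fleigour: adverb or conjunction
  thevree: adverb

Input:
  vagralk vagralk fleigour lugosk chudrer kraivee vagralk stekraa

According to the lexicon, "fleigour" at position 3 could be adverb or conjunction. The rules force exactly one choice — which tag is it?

adverb

Candidates per position — 1:vagralk {adjective}; 2:vagralk {adjective}; 3:fleigour {adverb,conjunction}; 4:lugosk {determiner,conjunction}; 5:chudrer {adverb,determiner}; 6:kraivee {determiner,preposition}; 7:vagralk {adjective}; 8:stekraa {preposition}.
Word 3 cannot be conjunction — rule 2 would then fail for every completion. It is adverb.
Word 4 cannot be conjunction — rule 2 would then fail for every completion. It is determiner.
Word 5 cannot be determiner — rule 1 would then fail for every completion. It is adverb.
Word 6 cannot be determiner — rule 1 would then fail for every completion. It is preposition.
That leaves exactly one tagging: adjective adjective adverb determiner adverb preposition adjective preposition.
Rule-by-rule: rule 1 satisfied; rule 2 satisfied; rule 3 satisfied.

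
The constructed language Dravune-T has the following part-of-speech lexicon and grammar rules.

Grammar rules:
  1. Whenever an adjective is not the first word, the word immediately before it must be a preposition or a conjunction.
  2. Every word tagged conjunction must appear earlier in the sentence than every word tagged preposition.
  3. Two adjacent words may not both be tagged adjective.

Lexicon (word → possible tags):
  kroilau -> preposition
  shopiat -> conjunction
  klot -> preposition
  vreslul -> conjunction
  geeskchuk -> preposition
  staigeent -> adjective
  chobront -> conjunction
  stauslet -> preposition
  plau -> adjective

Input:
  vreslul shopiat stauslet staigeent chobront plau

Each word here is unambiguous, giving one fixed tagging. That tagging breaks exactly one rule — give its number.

2

Fixed tagging: conjunction conjunction preposition adjective conjunction adjective.
Rule check: R1 pass, R2 fail, R3 pass.
Only rule 2 fails.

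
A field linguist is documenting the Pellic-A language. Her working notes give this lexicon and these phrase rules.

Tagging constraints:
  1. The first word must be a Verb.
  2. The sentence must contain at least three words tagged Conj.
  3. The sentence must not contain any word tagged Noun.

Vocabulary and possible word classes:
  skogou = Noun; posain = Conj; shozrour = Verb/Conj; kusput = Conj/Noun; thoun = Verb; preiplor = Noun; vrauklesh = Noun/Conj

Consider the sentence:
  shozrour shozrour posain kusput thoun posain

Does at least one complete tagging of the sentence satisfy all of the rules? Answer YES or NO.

Candidates per position — 1:shozrour {Verb,Conj}; 2:shozrour {Verb,Conj}; 3:posain {Conj}; 4:kusput {Conj,Noun}; 5:thoun {Verb}; 6:posain {Conj}.
One satisfying assignment: Verb Conj Conj Conj Verb Conj.
Checking: rule 1 satisfied; rule 2 satisfied; rule 3 satisfied.

YES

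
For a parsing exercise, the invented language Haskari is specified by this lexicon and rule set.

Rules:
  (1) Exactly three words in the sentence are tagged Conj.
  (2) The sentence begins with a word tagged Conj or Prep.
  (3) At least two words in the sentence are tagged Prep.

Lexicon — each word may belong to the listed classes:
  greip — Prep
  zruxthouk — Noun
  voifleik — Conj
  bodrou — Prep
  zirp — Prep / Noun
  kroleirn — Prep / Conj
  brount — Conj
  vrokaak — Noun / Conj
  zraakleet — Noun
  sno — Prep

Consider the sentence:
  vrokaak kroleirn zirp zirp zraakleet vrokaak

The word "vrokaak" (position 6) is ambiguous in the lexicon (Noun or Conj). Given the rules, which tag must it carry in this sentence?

Conj

Candidates per position — 1:vrokaak {Noun,Conj}; 2:kroleirn {Prep,Conj}; 3:zirp {Prep,Noun}; 4:zirp {Prep,Noun}; 5:zraakleet {Noun}; 6:vrokaak {Noun,Conj}.
Position 1: Noun is ruled out by rule 1; that leaves Conj.
Position 2: Prep is ruled out by rule 1; that leaves Conj.
Position 3: Noun is ruled out by rule 3; that leaves Prep.
Position 4: Noun is ruled out by rule 3; that leaves Prep.
Position 6: Noun is ruled out by rule 1; that leaves Conj.
The unique satisfying tagging is: Conj Conj Prep Prep Noun Conj.
Checking: rule 1 ok; rule 2 ok; rule 3 ok.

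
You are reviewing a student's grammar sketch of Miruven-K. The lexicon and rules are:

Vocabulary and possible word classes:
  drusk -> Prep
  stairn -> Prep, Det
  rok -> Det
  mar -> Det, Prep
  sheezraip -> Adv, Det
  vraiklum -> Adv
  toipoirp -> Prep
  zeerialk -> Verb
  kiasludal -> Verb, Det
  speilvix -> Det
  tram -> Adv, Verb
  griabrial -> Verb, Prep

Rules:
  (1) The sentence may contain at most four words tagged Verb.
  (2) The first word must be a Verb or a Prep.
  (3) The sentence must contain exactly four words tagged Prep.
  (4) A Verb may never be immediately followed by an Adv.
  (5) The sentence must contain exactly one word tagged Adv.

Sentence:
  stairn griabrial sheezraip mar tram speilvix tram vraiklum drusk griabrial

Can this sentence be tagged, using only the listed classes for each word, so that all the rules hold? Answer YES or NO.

Candidates per position — 1:stairn {Prep,Det}; 2:griabrial {Verb,Prep}; 3:sheezraip {Adv,Det}; 4:mar {Det,Prep}; 5:tram {Adv,Verb}; 6:speilvix {Det}; 7:tram {Adv,Verb}; 8:vraiklum {Adv}; 9:drusk {Prep}; 10:griabrial {Verb,Prep}.
Every candidate sequence violates at least one rule; no consistent tagging exists.

NO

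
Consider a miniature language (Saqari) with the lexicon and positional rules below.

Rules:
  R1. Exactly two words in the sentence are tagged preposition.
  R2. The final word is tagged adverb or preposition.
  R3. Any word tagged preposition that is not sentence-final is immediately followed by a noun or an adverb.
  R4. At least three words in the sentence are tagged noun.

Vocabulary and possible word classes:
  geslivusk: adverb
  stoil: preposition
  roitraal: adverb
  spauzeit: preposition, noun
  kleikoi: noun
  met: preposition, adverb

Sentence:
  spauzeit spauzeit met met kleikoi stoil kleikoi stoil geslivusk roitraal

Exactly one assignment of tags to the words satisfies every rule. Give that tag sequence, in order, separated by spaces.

noun noun adverb adverb noun preposition noun preposition adverb adverb

Candidates per position — 1:spauzeit {preposition,noun}; 2:spauzeit {preposition,noun}; 3:met {preposition,adverb}; 4:met {preposition,adverb}; 5:kleikoi {noun}; 6:stoil {preposition}; 7:kleikoi {noun}; 8:stoil {preposition}; 9:geslivusk {adverb}; 10:roitraal {adverb}.
If word 1 were preposition, no tagging could satisfy rule 1; so word 1 is noun.
If word 2 were preposition, no tagging could satisfy rule 1; so word 2 is noun.
If word 3 were preposition, no tagging could satisfy rule 1; so word 3 is adverb.
If word 4 were preposition, no tagging could satisfy rule 1; so word 4 is adverb.
So the tagging must be: noun noun adverb adverb noun preposition noun preposition adverb adverb.
Verifying each rule — rule 1 ok; rule 2 ok; rule 3 ok; rule 4 ok.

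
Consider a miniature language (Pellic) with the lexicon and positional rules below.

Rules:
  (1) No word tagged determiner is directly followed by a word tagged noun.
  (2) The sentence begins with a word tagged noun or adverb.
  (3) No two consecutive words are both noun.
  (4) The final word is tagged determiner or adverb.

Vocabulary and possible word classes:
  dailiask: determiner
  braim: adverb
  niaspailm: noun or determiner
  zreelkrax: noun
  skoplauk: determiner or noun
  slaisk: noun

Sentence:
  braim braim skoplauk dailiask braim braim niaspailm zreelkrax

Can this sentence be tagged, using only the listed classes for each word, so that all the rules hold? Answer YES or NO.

NO

Candidates per position — 1:braim {adverb}; 2:braim {adverb}; 3:skoplauk {determiner,noun}; 4:dailiask {determiner}; 5:braim {adverb}; 6:braim {adverb}; 7:niaspailm {noun,determiner}; 8:zreelkrax {noun}.
Rule 4 cannot be satisfied by any choice of tags from the lexicon.
So there is no consistent tagging.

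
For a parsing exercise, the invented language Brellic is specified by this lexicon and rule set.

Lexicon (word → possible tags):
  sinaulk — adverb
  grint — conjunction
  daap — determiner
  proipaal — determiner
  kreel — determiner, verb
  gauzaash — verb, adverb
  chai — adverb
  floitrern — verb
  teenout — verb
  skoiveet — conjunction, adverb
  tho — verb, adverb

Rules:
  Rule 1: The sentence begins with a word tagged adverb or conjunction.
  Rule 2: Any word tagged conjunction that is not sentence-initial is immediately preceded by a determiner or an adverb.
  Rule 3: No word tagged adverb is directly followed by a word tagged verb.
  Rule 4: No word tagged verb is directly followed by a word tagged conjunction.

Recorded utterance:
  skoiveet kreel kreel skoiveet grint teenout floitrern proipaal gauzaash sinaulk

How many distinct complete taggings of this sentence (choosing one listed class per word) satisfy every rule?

Candidates per position — 1:skoiveet {conjunction,adverb}; 2:kreel {determiner,verb}; 3:kreel {determiner,verb}; 4:skoiveet {conjunction,adverb}; 5:grint {conjunction}; 6:teenout {verb}; 7:floitrern {verb}; 8:proipaal {determiner}; 9:gauzaash {verb,adverb}; 10:sinaulk {adverb}.
There are 32 candidate sequences in total.
Checking each against the rules leaves 12 sequences.
Count = 12.

12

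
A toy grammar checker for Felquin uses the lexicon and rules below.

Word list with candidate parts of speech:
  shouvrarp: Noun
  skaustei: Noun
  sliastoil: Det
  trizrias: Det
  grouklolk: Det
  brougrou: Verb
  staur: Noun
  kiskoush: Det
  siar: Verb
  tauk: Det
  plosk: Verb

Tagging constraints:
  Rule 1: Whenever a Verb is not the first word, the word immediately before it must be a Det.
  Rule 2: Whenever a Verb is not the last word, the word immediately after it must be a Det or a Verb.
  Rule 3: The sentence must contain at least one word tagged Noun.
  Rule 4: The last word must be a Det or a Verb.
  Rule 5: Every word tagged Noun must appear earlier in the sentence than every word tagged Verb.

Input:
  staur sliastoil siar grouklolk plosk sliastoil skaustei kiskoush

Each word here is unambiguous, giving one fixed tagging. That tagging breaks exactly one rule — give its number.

Fixed tagging: Noun Det Verb Det Verb Det Noun Det.
Checking each rule: R1 ✓, R2 ✓, R3 ✓, R4 ✓, R5 ✗.
Only rule 5 fails.

5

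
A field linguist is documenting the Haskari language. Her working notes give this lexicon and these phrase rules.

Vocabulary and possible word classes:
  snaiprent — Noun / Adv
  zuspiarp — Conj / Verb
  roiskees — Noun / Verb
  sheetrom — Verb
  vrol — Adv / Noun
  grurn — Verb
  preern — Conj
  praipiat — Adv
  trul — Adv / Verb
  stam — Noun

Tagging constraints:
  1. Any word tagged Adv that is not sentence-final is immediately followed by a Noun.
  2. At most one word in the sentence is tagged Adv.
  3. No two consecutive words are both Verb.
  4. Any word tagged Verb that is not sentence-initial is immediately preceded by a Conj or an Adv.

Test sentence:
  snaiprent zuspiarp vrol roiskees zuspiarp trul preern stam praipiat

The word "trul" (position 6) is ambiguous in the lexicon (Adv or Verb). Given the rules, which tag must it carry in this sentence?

Verb

Candidates per position — 1:snaiprent {Noun,Adv}; 2:zuspiarp {Conj,Verb}; 3:vrol {Adv,Noun}; 4:roiskees {Noun,Verb}; 5:zuspiarp {Conj,Verb}; 6:trul {Adv,Verb}; 7:preern {Conj}; 8:stam {Noun}; 9:praipiat {Adv}.
Position 1: Adv is ruled out by rule 1; that leaves Noun.
Position 2: Verb is ruled out by rule 4; that leaves Conj.
Position 3: Adv is ruled out by rule 2; that leaves Noun.
Position 4: Verb is ruled out by rule 4; that leaves Noun.
Position 5: Verb is ruled out by rule 4; that leaves Conj.
Position 6: Adv is ruled out by rule 1; that leaves Verb.
The only consistent sequence is: Noun Conj Noun Noun Conj Verb Conj Noun Adv.
Check: rule 1 ✓; rule 2 ✓; rule 3 ✓; rule 4 ✓.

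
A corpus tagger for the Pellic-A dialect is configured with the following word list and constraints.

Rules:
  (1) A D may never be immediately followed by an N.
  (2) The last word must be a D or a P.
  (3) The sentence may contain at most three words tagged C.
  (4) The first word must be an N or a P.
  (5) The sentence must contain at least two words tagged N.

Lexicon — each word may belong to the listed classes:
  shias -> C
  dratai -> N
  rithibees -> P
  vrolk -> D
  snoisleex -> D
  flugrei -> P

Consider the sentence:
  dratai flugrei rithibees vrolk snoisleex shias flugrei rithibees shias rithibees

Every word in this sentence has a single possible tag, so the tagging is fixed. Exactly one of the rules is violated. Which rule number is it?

5

Fixed tagging: N P P D D C P P C P.
Applying the rules: R1 ✓, R2 ✓, R3 ✓, R4 ✓, R5 ✗.
Only rule 5 fails.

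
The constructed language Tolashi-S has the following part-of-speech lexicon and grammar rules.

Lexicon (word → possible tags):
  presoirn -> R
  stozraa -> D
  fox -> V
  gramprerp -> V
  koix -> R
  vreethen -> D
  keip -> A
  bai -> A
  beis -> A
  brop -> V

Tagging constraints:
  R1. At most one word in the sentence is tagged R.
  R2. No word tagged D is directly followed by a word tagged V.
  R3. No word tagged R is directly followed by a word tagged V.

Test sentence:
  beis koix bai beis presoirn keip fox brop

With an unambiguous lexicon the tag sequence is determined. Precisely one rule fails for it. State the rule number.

Fixed tagging: A R A A R A V V.
Applying the rules: R1 fails, R2 ok, R3 ok.
Only rule 1 fails.

1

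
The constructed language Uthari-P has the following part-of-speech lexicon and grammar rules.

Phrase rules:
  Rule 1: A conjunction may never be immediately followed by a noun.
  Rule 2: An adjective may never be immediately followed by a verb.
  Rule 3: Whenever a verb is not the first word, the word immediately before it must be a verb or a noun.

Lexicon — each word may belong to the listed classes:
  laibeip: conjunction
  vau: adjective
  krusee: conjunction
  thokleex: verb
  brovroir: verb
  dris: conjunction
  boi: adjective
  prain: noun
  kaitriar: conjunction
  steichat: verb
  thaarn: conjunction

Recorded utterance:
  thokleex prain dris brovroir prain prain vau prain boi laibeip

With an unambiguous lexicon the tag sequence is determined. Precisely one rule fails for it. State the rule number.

3

Fixed tagging: verb noun conjunction verb noun noun adjective noun adjective conjunction.
Checking each rule: R1 pass, R2 pass, R3 fail.
Only rule 3 fails.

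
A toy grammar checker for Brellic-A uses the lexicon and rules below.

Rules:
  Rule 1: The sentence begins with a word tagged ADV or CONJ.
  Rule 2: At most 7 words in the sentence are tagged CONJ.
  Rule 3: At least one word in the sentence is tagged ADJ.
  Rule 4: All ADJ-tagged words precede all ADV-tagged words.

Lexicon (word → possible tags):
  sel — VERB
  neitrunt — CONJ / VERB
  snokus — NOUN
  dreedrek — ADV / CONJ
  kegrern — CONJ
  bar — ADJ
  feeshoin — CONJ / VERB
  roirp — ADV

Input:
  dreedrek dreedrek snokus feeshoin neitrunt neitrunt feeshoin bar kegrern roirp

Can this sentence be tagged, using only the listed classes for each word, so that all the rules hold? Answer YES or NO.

Candidates per position — 1:dreedrek {ADV,CONJ}; 2:dreedrek {ADV,CONJ}; 3:snokus {NOUN}; 4:feeshoin {CONJ,VERB}; 5:neitrunt {CONJ,VERB}; 6:neitrunt {CONJ,VERB}; 7:feeshoin {CONJ,VERB}; 8:bar {ADJ}; 9:kegrern {CONJ}; 10:roirp {ADV}.
One satisfying assignment: CONJ CONJ NOUN VERB CONJ VERB VERB ADJ CONJ ADV.
Checking: rule 1 ok; rule 2 ok; rule 3 ok; rule 4 ok.

YES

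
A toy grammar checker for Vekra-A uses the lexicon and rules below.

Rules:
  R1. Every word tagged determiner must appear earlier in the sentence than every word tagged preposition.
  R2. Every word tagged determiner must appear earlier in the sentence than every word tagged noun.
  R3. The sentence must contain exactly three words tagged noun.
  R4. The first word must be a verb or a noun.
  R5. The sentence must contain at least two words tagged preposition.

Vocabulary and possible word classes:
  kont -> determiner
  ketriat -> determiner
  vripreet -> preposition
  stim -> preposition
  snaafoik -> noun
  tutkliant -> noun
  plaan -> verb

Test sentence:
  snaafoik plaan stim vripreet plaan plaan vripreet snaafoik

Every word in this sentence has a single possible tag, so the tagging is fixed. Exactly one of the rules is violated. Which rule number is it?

Fixed tagging: noun verb preposition preposition verb verb preposition noun.
Checking each rule: R1 holds, R2 holds, R3 violated, R4 holds, R5 holds.
Only rule 3 fails.

3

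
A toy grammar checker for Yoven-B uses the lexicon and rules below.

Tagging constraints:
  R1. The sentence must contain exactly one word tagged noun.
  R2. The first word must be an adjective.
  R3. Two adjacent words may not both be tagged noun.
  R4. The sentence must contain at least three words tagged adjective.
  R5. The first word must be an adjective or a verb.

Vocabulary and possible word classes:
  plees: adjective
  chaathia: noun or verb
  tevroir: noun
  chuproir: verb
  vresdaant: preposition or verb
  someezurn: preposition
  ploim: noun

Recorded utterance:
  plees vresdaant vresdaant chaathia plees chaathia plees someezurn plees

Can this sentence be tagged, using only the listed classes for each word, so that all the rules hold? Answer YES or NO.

Candidates per position — 1:plees {adjective}; 2:vresdaant {preposition,verb}; 3:vresdaant {preposition,verb}; 4:chaathia {noun,verb}; 5:plees {adjective}; 6:chaathia {noun,verb}; 7:plees {adjective}; 8:someezurn {preposition}; 9:plees {adjective}.
One satisfying assignment: adjective preposition preposition noun adjective verb adjective preposition adjective.
Rule-by-rule: rule 1 ✓; rule 2 ✓; rule 3 ✓; rule 4 ✓; rule 5 ✓.

YES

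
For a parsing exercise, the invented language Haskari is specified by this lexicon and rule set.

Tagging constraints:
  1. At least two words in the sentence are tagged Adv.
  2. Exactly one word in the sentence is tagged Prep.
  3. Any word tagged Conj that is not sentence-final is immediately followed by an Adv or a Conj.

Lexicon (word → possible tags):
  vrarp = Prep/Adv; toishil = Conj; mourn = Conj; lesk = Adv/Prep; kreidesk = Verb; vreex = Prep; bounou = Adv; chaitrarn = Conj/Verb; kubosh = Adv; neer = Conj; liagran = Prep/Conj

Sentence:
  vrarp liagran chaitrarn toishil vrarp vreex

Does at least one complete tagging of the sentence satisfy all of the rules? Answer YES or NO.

Candidates per position — 1:vrarp {Prep,Adv}; 2:liagran {Prep,Conj}; 3:chaitrarn {Conj,Verb}; 4:toishil {Conj}; 5:vrarp {Prep,Adv}; 6:vreex {Prep}.
One satisfying assignment: Adv Conj Conj Conj Adv Prep.
Rule-by-rule: rule 1 ok; rule 2 ok; rule 3 ok.

YES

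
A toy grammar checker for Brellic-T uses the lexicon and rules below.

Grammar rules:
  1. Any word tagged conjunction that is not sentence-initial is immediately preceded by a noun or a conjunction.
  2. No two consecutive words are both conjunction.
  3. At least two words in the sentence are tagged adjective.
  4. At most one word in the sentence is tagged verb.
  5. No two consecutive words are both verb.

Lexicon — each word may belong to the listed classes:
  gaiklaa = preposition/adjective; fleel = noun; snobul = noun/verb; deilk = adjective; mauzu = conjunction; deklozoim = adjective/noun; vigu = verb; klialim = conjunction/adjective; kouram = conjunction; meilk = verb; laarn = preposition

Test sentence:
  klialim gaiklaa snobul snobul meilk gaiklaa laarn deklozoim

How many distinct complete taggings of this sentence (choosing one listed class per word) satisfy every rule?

11

Candidates per position — 1:klialim {conjunction,adjective}; 2:gaiklaa {preposition,adjective}; 3:snobul {noun,verb}; 4:snobul {noun,verb}; 5:meilk {verb}; 6:gaiklaa {preposition,adjective}; 7:laarn {preposition}; 8:deklozoim {adjective,noun}.
There are 64 candidate sequences in total.
Checking each against the rules leaves 11 sequences.
Count = 11.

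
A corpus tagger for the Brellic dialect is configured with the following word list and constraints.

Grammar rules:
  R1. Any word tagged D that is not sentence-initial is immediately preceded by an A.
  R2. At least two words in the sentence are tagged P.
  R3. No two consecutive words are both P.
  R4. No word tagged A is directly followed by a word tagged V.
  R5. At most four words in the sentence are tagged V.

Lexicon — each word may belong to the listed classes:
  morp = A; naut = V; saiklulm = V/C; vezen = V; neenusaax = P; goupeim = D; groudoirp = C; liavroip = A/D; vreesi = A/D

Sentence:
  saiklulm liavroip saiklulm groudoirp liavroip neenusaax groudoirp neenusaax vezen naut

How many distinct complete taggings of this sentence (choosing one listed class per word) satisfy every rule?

Candidates per position — 1:saiklulm {V,C}; 2:liavroip {A,D}; 3:saiklulm {V,C}; 4:groudoirp {C}; 5:liavroip {A,D}; 6:neenusaax {P}; 7:groudoirp {C}; 8:neenusaax {P}; 9:vezen {V}; 10:naut {V}.
There are 16 candidate sequences in total.
The sequences that satisfy every rule: V A C C A P C P V V; C A C C A P C P V V.
Count = 2.

2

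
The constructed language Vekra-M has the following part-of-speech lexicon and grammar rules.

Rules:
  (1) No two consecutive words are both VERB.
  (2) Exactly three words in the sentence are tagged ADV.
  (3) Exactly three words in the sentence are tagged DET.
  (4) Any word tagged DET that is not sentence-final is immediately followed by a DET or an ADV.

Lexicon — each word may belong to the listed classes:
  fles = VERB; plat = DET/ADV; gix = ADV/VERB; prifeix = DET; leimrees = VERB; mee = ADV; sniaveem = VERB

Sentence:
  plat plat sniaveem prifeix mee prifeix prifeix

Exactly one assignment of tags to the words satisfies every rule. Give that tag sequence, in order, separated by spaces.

ADV ADV VERB DET ADV DET DET

Candidates per position — 1:plat {DET,ADV}; 2:plat {DET,ADV}; 3:sniaveem {VERB}; 4:prifeix {DET}; 5:mee {ADV}; 6:prifeix {DET}; 7:prifeix {DET}.
Position 1: tagging it DET would leave rule 2 unsatisfiable, so it must be ADV.
Position 2: tagging it DET would leave rule 2 unsatisfiable, so it must be ADV.
That leaves exactly one tagging: ADV ADV VERB DET ADV DET DET.
Check: rule 1 ✓; rule 2 ✓; rule 3 ✓; rule 4 ✓.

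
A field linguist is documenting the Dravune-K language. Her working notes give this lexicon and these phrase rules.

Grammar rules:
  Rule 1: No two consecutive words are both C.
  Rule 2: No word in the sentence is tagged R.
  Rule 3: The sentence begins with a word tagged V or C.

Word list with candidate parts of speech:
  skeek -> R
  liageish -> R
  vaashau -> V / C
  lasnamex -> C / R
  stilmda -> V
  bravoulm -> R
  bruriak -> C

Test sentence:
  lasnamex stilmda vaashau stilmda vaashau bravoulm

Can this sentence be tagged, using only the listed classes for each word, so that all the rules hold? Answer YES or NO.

Candidates per position — 1:lasnamex {C,R}; 2:stilmda {V}; 3:vaashau {V,C}; 4:stilmda {V}; 5:vaashau {V,C}; 6:bravoulm {R}.
Rule 2 cannot be satisfied by any choice of tags from the lexicon.
So there is no consistent tagging.

NO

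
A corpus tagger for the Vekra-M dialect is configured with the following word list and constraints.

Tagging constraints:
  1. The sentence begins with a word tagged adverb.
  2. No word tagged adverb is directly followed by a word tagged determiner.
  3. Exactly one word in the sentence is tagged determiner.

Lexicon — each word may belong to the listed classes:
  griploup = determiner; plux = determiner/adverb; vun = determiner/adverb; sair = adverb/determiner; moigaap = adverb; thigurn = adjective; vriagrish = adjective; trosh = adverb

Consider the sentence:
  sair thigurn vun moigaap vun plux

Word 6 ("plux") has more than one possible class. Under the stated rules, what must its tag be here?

adverb

Candidates per position — 1:sair {adverb,determiner}; 2:thigurn {adjective}; 3:vun {determiner,adverb}; 4:moigaap {adverb}; 5:vun {determiner,adverb}; 6:plux {determiner,adverb}.
Position 1: tagging it determiner would leave rule 1 unsatisfiable, so it must be adverb.
Position 5: tagging it determiner would leave rule 2 unsatisfiable, so it must be adverb.
Position 6: tagging it determiner would leave rule 2 unsatisfiable, so it must be adverb.
Position 3: tagging it adverb would leave rule 3 unsatisfiable, so it must be determiner.
So the tagging must be: adverb adjective determiner adverb adverb adverb.
Checking: rule 1 ok; rule 2 ok; rule 3 ok.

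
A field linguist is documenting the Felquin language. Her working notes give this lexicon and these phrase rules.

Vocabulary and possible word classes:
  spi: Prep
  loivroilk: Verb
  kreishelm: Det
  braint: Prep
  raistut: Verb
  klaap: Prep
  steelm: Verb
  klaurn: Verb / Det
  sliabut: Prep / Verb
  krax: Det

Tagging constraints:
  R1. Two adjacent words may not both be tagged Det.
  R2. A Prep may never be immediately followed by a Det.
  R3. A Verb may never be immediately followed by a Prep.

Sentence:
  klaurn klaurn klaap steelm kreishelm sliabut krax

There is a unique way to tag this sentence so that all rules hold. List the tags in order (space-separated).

Candidates per position — 1:klaurn {Verb,Det}; 2:klaurn {Verb,Det}; 3:klaap {Prep}; 4:steelm {Verb}; 5:kreishelm {Det}; 6:sliabut {Prep,Verb}; 7:krax {Det}.
Word 2 cannot be Verb — rule 3 would then fail for every completion. It is Det.
Word 6 cannot be Prep — rule 2 would then fail for every completion. It is Verb.
Word 1 cannot be Det — rule 1 would then fail for every completion. It is Verb.
That leaves exactly one tagging: Verb Det Prep Verb Det Verb Det.
Checking: rule 1 holds; rule 2 holds; rule 3 holds.

Verb Det Prep Verb Det Verb Det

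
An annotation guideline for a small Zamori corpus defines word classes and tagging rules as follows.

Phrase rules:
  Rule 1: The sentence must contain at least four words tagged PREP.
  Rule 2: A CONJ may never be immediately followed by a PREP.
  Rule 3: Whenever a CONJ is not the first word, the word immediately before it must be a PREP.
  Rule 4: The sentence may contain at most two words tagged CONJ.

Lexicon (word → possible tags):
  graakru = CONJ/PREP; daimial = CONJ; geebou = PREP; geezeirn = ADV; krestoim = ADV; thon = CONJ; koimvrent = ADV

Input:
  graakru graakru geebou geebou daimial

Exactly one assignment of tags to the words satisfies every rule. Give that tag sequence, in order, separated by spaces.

Candidates per position — 1:graakru {CONJ,PREP}; 2:graakru {CONJ,PREP}; 3:geebou {PREP}; 4:geebou {PREP}; 5:daimial {CONJ}.
If word 1 were CONJ, no tagging could satisfy rule 1; so word 1 is PREP.
If word 2 were CONJ, no tagging could satisfy rule 1; so word 2 is PREP.
So the tagging must be: PREP PREP PREP PREP CONJ.
Verifying each rule — rule 1 holds; rule 2 holds; rule 3 holds; rule 4 holds.

PREP PREP PREP PREP CONJ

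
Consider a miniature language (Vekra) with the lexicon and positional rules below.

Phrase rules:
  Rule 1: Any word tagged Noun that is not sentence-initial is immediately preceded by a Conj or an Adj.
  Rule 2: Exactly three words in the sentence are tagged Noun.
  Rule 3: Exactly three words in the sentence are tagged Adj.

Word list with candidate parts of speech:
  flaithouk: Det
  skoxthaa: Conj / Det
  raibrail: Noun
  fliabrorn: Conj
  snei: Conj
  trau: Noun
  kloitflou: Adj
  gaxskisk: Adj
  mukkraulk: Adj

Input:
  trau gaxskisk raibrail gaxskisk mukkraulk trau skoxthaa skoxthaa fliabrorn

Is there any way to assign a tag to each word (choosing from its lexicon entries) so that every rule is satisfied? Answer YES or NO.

Candidates per position — 1:trau {Noun}; 2:gaxskisk {Adj}; 3:raibrail {Noun}; 4:gaxskisk {Adj}; 5:mukkraulk {Adj}; 6:trau {Noun}; 7:skoxthaa {Conj,Det}; 8:skoxthaa {Conj,Det}; 9:fliabrorn {Conj}.
One satisfying assignment: Noun Adj Noun Adj Adj Noun Det Det Conj.
Check: rule 1 ok; rule 2 ok; rule 3 ok.

YES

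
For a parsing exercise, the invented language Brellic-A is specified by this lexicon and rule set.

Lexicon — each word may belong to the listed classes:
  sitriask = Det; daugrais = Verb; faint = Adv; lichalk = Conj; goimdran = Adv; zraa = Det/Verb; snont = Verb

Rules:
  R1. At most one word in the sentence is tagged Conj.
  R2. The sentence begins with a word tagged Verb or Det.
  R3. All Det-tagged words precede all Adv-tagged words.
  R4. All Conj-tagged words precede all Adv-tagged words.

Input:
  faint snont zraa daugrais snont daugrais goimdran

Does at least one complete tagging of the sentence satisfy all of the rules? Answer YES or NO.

NO

Candidates per position — 1:faint {Adv}; 2:snont {Verb}; 3:zraa {Det,Verb}; 4:daugrais {Verb}; 5:snont {Verb}; 6:daugrais {Verb}; 7:goimdran {Adv}.
Rule 2 cannot be satisfied by any choice of tags from the lexicon.
So there is no consistent tagging.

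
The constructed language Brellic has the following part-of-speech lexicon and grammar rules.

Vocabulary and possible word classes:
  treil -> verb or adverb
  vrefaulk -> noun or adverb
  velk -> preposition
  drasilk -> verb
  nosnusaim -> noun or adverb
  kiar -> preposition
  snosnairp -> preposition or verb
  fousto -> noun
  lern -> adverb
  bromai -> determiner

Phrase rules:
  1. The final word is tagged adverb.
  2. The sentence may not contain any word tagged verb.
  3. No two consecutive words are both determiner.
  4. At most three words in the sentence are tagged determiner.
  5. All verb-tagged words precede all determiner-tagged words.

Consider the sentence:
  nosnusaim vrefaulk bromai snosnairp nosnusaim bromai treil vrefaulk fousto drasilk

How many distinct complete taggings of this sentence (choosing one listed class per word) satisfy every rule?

Candidates per position — 1:nosnusaim {noun,adverb}; 2:vrefaulk {noun,adverb}; 3:bromai {determiner}; 4:snosnairp {preposition,verb}; 5:nosnusaim {noun,adverb}; 6:bromai {determiner}; 7:treil {verb,adverb}; 8:vrefaulk {noun,adverb}; 9:fousto {noun}; 10:drasilk {verb}.
There are 64 candidate sequences in total.
Rule 1 cannot be satisfied by any choice of tags from the lexicon.
So there is no consistent tagging.
Count = 0.

0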